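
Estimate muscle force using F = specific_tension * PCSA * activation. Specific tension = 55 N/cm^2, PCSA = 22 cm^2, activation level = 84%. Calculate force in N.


F = sigma * PCSA * activation
F = 55 * 22 * 0.84
F = 1016 N


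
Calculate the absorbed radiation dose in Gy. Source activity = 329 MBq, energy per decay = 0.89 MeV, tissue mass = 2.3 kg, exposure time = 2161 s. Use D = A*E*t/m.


A = 329 MBq = 3.2900e+08 Bq
E = 0.89 MeV = 1.42578e-13 J
D = A*E*t/m = 3.2900e+08*1.42578e-13*2161/2.3
D = 0.04407 Gy


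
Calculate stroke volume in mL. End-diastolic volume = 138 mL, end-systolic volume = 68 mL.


SV = EDV - ESV
SV = 138 - 68
SV = 70 mL


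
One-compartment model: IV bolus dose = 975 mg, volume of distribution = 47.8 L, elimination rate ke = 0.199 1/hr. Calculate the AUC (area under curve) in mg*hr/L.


C0 = Dose/Vd = 975/47.8 = 20.3975 mg/L
AUC = C0/ke = 20.3975/0.199
AUC = 102.5 mg*hr/L


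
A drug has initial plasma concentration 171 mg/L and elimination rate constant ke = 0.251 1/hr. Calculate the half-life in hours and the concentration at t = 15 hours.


t_half = ln(2) / ke = 0.693147 / 0.251 = 2.762 hr
C(t) = C0 * exp(-ke*t) = 171 * exp(-0.251*15)
C(15) = 3.962 mg/L


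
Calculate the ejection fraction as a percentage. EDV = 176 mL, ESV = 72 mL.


SV = EDV - ESV = 176 - 72 = 104 mL
EF = SV/EDV * 100 = 104/176 * 100
EF = 59.09%


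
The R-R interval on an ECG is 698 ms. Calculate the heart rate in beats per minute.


HR = 60 / RR_interval(s)
RR = 698 ms = 0.698 s
HR = 60 / 0.698 = 85.96 bpm


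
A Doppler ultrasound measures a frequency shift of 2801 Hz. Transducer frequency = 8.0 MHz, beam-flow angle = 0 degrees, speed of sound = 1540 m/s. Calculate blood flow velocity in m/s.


v = fd * c / (2 * f0 * cos(theta))
v = 2801 * 1540 / (2 * 8.0000e+06 * cos(0))
v = 0.2696 m/s


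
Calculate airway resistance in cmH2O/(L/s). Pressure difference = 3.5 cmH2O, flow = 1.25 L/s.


R = dP / flow
R = 3.5 / 1.25
R = 2.8 cmH2O/(L/s)


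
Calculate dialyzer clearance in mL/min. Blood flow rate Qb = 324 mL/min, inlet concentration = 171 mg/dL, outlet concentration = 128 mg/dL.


K = Qb * (Cb_in - Cb_out) / Cb_in
K = 324 * (171 - 128) / 171
K = 81.47 mL/min


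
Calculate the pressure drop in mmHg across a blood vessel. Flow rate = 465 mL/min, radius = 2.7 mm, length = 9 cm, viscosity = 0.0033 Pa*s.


dP = 8*mu*L*Q / (pi*r^4)
Q = 465 mL/min = 7.75e-06 m^3/s
dP = 110.292 Pa = 110.292 / 133.322 mmHg = 0.8273 mmHg


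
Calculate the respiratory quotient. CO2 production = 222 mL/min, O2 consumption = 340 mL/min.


RQ = VCO2 / VO2
RQ = 222 / 340
RQ = 0.6529


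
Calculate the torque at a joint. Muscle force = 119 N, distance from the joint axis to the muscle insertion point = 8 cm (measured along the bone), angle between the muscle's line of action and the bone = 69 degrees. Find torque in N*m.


Torque = F * d * sin(theta)   (moment arm = d*sin(theta))
d = 8 cm = 0.08 m
Torque = 119 * 0.08 * sin(69)
Torque = 8.888 N*m


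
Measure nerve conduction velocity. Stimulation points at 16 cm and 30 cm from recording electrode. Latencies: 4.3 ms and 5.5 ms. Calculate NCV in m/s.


Distance = (30 - 16) / 100 = 0.14 m
dt = (5.5 - 4.3) / 1000 = 0.0012 s
NCV = dist / dt = 116.7 m/s


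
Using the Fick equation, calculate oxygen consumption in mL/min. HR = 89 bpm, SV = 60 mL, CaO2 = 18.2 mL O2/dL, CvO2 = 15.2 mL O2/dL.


CO = HR*SV = 89*60/1000 = 5.34 L/min
a-v O2 diff = 18.2 - 15.2 = 3 mL/dL
VO2 = CO * (CaO2-CvO2) * 10 dL/L
VO2 = 5.34 * 3 * 10
VO2 = 160.2 mL/min


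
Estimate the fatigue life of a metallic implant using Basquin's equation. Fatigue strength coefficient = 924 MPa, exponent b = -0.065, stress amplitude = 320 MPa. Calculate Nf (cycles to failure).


sigma_a = sigma_f' * (2Nf)^b
2Nf = (sigma_a/sigma_f')^(1/b)
2Nf = (320/924)^(1/-0.065)
2Nf = 12160565
Nf = 6.0803e+06


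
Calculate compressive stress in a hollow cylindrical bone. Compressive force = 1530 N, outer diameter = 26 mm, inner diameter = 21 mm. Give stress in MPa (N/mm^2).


A = pi*(r_o^2 - r_i^2)
r_o = 13 mm, r_i = 10.5 mm
A = 184.569 mm^2
sigma = F/A = 1530 / 184.569
sigma = 8.29 MPa


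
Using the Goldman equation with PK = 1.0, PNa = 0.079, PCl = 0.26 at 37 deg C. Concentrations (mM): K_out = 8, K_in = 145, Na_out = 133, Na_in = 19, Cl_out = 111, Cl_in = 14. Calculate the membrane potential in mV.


Vm = (RT/F)*ln((PK*Ko + PNa*Nao + PCl*Cli)/(PK*Ki + PNa*Nai + PCl*Clo))
Numer = 22.147, Denom = 175.361
Vm = -55.3 mV


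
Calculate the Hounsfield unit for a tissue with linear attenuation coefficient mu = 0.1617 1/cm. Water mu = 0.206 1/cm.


HU = ((mu_tissue - mu_water) / mu_water) * 1000
HU = ((0.1617 - 0.206) / 0.206) * 1000
HU = -215


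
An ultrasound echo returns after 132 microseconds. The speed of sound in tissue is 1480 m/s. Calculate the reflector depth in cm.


depth = c * t / 2
t = 132 us = 1.3200e-04 s
depth = 1480 * 1.3200e-04 / 2
depth = 0.09768 m = 9.768 cm


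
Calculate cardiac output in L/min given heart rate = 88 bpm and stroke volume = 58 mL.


CO = HR * SV
CO = 88 * 58 / 1000
CO = 5.104 L/min


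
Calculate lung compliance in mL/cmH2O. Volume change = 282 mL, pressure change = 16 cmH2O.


C = dV / dP
C = 282 / 16
C = 17.62 mL/cmH2O


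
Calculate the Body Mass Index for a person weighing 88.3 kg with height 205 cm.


BMI = weight / height^2
height = 205 cm = 2.05 m
BMI = 88.3 / 2.05^2
BMI = 21.01 kg/m^2


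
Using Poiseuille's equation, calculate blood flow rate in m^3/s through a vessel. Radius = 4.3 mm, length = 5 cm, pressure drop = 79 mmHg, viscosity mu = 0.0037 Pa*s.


Q = pi*r^4*dP / (8*mu*L)
r = 0.0043 m, L = 0.05 m
dP = 79 mmHg = 10532.438 Pa
Q = 0.007643 m^3/s


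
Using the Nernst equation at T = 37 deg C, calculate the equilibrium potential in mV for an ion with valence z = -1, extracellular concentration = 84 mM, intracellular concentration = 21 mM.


E = (RT/(zF)) * ln(C_out/C_in)
T = 37 + 273.15 = 310.15 K
E = (8.314 * 310.15 / (-1 * 96485)) * ln(84/21)
E = -37.05 mV


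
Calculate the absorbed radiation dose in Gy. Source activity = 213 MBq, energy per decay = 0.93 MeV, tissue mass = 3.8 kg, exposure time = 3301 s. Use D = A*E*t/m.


A = 213 MBq = 2.1300e+08 Bq
E = 0.93 MeV = 1.48986e-13 J
D = A*E*t/m = 2.1300e+08*1.48986e-13*3301/3.8
D = 0.02757 Gy


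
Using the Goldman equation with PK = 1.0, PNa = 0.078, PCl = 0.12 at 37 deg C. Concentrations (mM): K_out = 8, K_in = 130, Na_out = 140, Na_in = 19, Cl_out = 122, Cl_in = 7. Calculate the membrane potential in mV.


Vm = (RT/F)*ln((PK*Ko + PNa*Nao + PCl*Cli)/(PK*Ki + PNa*Nai + PCl*Clo))
Numer = 19.76, Denom = 146.122
Vm = -53.47 mV


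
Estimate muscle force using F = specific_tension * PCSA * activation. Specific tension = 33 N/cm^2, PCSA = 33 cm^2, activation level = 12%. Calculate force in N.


F = sigma * PCSA * activation
F = 33 * 33 * 0.12
F = 130.7 N


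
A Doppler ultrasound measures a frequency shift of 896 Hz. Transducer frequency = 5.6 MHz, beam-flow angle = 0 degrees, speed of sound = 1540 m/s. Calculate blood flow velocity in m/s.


v = fd * c / (2 * f0 * cos(theta))
v = 896 * 1540 / (2 * 5.6000e+06 * cos(0))
v = 0.1232 m/s


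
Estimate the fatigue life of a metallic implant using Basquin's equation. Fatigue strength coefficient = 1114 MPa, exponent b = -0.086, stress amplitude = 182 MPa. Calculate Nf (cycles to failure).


sigma_a = sigma_f' * (2Nf)^b
2Nf = (sigma_a/sigma_f')^(1/b)
2Nf = (182/1114)^(1/-0.086)
2Nf = 1.4092814e+09
Nf = 7.0464e+08


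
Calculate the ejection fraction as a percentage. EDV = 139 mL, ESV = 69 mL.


SV = EDV - ESV = 139 - 69 = 70 mL
EF = SV/EDV * 100 = 70/139 * 100
EF = 50.36%


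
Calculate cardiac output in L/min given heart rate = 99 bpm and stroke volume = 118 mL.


CO = HR * SV
CO = 99 * 118 / 1000
CO = 11.68 L/min


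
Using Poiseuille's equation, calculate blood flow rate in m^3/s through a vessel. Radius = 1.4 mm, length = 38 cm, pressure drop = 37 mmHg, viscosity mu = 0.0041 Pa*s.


Q = pi*r^4*dP / (8*mu*L)
r = 0.0014 m, L = 0.38 m
dP = 37 mmHg = 4932.914 Pa
Q = 4.7765e-06 m^3/s


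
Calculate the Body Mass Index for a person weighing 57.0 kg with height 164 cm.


BMI = weight / height^2
height = 164 cm = 1.64 m
BMI = 57.0 / 1.64^2
BMI = 21.19 kg/m^2


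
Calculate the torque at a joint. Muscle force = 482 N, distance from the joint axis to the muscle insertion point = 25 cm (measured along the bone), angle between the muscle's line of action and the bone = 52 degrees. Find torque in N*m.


Torque = F * d * sin(theta)   (moment arm = d*sin(theta))
d = 25 cm = 0.25 m
Torque = 482 * 0.25 * sin(52)
Torque = 94.96 N*m


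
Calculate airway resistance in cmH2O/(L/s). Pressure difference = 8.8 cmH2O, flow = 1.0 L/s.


R = dP / flow
R = 8.8 / 1.0
R = 8.8 cmH2O/(L/s)


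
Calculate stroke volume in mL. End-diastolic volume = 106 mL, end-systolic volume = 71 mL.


SV = EDV - ESV
SV = 106 - 71
SV = 35 mL


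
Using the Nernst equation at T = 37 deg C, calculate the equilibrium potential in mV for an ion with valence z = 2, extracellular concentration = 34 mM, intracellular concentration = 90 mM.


E = (RT/(zF)) * ln(C_out/C_in)
T = 37 + 273.15 = 310.15 K
E = (8.314 * 310.15 / (2 * 96485)) * ln(34/90)
E = -13.01 mV


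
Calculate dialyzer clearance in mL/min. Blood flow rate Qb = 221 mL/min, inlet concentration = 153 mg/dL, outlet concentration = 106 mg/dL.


K = Qb * (Cb_in - Cb_out) / Cb_in
K = 221 * (153 - 106) / 153
K = 67.89 mL/min


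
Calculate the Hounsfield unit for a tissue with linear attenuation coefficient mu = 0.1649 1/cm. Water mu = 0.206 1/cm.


HU = ((mu_tissue - mu_water) / mu_water) * 1000
HU = ((0.1649 - 0.206) / 0.206) * 1000
HU = -199.5


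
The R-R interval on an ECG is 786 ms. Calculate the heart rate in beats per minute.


HR = 60 / RR_interval(s)
RR = 786 ms = 0.786 s
HR = 60 / 0.786 = 76.34 bpm


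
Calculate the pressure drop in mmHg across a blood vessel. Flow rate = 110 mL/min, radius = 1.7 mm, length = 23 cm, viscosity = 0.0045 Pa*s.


dP = 8*mu*L*Q / (pi*r^4)
Q = 110 mL/min = 1.83333e-06 m^3/s
dP = 578.529 Pa = 578.529 / 133.322 mmHg = 4.339 mmHg


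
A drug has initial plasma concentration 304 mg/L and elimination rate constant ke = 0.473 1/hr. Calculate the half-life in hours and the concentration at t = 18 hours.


t_half = ln(2) / ke = 0.693147 / 0.473 = 1.465 hr
C(t) = C0 * exp(-ke*t) = 304 * exp(-0.473*18)
C(18) = 0.06099 mg/L


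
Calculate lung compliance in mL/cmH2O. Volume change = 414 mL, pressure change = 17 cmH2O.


C = dV / dP
C = 414 / 17
C = 24.35 mL/cmH2O


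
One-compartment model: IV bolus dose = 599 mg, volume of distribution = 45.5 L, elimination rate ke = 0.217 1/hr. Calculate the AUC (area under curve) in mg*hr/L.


C0 = Dose/Vd = 599/45.5 = 13.1648 mg/L
AUC = C0/ke = 13.1648/0.217
AUC = 60.67 mg*hr/L


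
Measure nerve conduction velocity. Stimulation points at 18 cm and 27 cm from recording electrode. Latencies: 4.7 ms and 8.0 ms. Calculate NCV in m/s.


Distance = (27 - 18) / 100 = 0.09 m
dt = (8.0 - 4.7) / 1000 = 0.0033 s
NCV = dist / dt = 27.27 m/s


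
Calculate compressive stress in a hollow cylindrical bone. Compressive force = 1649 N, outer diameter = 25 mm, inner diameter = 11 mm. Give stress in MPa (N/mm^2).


A = pi*(r_o^2 - r_i^2)
r_o = 12.5 mm, r_i = 5.5 mm
A = 395.841 mm^2
sigma = F/A = 1649 / 395.841
sigma = 4.166 MPa


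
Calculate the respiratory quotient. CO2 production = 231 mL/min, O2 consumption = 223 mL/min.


RQ = VCO2 / VO2
RQ = 231 / 223
RQ = 1.036


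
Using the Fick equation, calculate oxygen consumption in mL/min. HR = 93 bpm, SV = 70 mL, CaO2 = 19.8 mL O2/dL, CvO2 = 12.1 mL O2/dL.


CO = HR*SV = 93*70/1000 = 6.51 L/min
a-v O2 diff = 19.8 - 12.1 = 7.7 mL/dL
VO2 = CO * (CaO2-CvO2) * 10 dL/L
VO2 = 6.51 * 7.7 * 10
VO2 = 501.3 mL/min


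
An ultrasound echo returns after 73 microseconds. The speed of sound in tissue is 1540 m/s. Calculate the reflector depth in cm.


depth = c * t / 2
t = 73 us = 7.3000e-05 s
depth = 1540 * 7.3000e-05 / 2
depth = 0.05621 m = 5.621 cm


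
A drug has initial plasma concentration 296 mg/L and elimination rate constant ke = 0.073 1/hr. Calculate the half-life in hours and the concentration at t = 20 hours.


t_half = ln(2) / ke = 0.693147 / 0.073 = 9.495 hr
C(t) = C0 * exp(-ke*t) = 296 * exp(-0.073*20)
C(20) = 68.74 mg/L


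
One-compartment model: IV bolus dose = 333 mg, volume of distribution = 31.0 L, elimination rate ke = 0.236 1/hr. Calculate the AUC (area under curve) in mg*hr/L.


C0 = Dose/Vd = 333/31.0 = 10.7419 mg/L
AUC = C0/ke = 10.7419/0.236
AUC = 45.52 mg*hr/L


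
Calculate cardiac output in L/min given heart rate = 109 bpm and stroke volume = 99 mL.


CO = HR * SV
CO = 109 * 99 / 1000
CO = 10.79 L/min


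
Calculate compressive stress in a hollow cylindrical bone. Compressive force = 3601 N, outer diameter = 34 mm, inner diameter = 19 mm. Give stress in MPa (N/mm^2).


A = pi*(r_o^2 - r_i^2)
r_o = 17 mm, r_i = 9.5 mm
A = 624.392 mm^2
sigma = F/A = 3601 / 624.392
sigma = 5.767 MPa


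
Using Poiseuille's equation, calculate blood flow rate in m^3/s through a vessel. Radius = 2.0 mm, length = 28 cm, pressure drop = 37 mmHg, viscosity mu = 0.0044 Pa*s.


Q = pi*r^4*dP / (8*mu*L)
r = 0.002 m, L = 0.28 m
dP = 37 mmHg = 4932.914 Pa
Q = 2.5158e-05 m^3/s


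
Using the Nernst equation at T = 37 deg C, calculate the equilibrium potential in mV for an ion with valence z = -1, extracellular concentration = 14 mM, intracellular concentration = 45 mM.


E = (RT/(zF)) * ln(C_out/C_in)
T = 37 + 273.15 = 310.15 K
E = (8.314 * 310.15 / (-1 * 96485)) * ln(14/45)
E = 31.2 mV


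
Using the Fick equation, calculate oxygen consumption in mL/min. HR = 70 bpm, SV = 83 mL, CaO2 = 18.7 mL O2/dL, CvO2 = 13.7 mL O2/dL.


CO = HR*SV = 70*83/1000 = 5.81 L/min
a-v O2 diff = 18.7 - 13.7 = 5 mL/dL
VO2 = CO * (CaO2-CvO2) * 10 dL/L
VO2 = 5.81 * 5 * 10
VO2 = 290.5 mL/min


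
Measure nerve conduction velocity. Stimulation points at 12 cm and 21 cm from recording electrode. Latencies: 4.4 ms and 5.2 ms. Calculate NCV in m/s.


Distance = (21 - 12) / 100 = 0.09 m
dt = (5.2 - 4.4) / 1000 = 8.0000e-04 s
NCV = dist / dt = 112.5 m/s


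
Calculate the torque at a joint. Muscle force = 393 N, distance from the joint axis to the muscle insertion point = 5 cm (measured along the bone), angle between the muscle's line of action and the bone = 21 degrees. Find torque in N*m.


Torque = F * d * sin(theta)   (moment arm = d*sin(theta))
d = 5 cm = 0.05 m
Torque = 393 * 0.05 * sin(21)
Torque = 7.042 N*m


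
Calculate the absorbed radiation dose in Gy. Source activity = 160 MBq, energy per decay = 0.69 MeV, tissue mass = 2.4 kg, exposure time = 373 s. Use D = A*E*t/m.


A = 160 MBq = 1.6000e+08 Bq
E = 0.69 MeV = 1.10538e-13 J
D = A*E*t/m = 1.6000e+08*1.10538e-13*373/2.4
D = 0.002749 Gy


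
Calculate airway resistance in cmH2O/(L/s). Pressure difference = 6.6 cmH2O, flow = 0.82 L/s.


R = dP / flow
R = 6.6 / 0.82
R = 8.049 cmH2O/(L/s)


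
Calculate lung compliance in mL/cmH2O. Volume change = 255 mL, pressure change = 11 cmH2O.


C = dV / dP
C = 255 / 11
C = 23.18 mL/cmH2O


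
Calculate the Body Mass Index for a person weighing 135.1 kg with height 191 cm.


BMI = weight / height^2
height = 191 cm = 1.91 m
BMI = 135.1 / 1.91^2
BMI = 37.03 kg/m^2


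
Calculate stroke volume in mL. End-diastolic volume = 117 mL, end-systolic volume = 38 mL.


SV = EDV - ESV
SV = 117 - 38
SV = 79 mL


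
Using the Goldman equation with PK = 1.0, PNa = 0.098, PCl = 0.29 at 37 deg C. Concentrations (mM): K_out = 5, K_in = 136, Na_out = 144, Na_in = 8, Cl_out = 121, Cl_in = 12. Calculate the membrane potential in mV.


Vm = (RT/F)*ln((PK*Ko + PNa*Nao + PCl*Cli)/(PK*Ki + PNa*Nai + PCl*Clo))
Numer = 22.592, Denom = 171.874
Vm = -54.23 mV


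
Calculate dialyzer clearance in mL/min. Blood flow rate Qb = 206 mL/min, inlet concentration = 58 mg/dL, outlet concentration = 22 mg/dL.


K = Qb * (Cb_in - Cb_out) / Cb_in
K = 206 * (58 - 22) / 58
K = 127.9 mL/min


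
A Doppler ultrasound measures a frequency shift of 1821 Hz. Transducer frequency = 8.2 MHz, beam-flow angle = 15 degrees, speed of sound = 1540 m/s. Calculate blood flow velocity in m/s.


v = fd * c / (2 * f0 * cos(theta))
v = 1821 * 1540 / (2 * 8.2000e+06 * cos(15))
v = 0.177 m/s


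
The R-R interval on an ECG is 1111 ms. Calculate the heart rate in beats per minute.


HR = 60 / RR_interval(s)
RR = 1111 ms = 1.111 s
HR = 60 / 1.111 = 54.01 bpm


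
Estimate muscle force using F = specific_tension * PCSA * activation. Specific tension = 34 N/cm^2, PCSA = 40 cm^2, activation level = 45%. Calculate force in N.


F = sigma * PCSA * activation
F = 34 * 40 * 0.45
F = 612 N


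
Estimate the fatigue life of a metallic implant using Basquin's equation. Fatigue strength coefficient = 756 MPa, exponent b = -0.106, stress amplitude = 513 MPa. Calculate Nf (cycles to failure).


sigma_a = sigma_f' * (2Nf)^b
2Nf = (sigma_a/sigma_f')^(1/b)
2Nf = (513/756)^(1/-0.106)
2Nf = 38.790113
Nf = 19.4


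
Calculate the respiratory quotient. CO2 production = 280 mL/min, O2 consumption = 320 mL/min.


RQ = VCO2 / VO2
RQ = 280 / 320
RQ = 0.875


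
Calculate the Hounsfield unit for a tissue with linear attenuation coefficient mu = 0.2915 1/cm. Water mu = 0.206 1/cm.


HU = ((mu_tissue - mu_water) / mu_water) * 1000
HU = ((0.2915 - 0.206) / 0.206) * 1000
HU = 415


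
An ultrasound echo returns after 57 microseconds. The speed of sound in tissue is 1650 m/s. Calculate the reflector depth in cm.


depth = c * t / 2
t = 57 us = 5.7000e-05 s
depth = 1650 * 5.7000e-05 / 2
depth = 0.047025 m = 4.7025 cm


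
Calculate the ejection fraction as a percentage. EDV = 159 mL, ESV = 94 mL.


SV = EDV - ESV = 159 - 94 = 65 mL
EF = SV/EDV * 100 = 65/159 * 100
EF = 40.88%


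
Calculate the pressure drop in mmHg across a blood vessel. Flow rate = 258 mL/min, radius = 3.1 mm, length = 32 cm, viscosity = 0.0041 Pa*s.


dP = 8*mu*L*Q / (pi*r^4)
Q = 258 mL/min = 4.3e-06 m^3/s
dP = 155.559 Pa = 155.559 / 133.322 mmHg = 1.167 mmHg


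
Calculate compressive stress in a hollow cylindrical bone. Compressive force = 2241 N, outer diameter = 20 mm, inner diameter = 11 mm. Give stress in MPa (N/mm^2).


A = pi*(r_o^2 - r_i^2)
r_o = 10 mm, r_i = 5.5 mm
A = 219.126 mm^2
sigma = F/A = 2241 / 219.126
sigma = 10.23 MPa


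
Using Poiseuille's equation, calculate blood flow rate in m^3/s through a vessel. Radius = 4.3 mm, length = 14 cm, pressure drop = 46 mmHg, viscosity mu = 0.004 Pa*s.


Q = pi*r^4*dP / (8*mu*L)
r = 0.0043 m, L = 0.14 m
dP = 46 mmHg = 6132.812 Pa
Q = 0.00147 m^3/s


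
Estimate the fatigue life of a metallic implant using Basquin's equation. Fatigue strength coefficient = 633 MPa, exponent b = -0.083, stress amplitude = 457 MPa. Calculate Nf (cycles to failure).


sigma_a = sigma_f' * (2Nf)^b
2Nf = (sigma_a/sigma_f')^(1/b)
2Nf = (457/633)^(1/-0.083)
2Nf = 50.660421
Nf = 25.33


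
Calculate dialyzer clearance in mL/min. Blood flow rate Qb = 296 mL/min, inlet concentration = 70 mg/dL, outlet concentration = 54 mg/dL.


K = Qb * (Cb_in - Cb_out) / Cb_in
K = 296 * (70 - 54) / 70
K = 67.66 mL/min


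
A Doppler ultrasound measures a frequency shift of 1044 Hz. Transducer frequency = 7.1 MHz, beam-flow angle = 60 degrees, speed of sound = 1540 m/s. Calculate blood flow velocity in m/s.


v = fd * c / (2 * f0 * cos(theta))
v = 1044 * 1540 / (2 * 7.1000e+06 * cos(60))
v = 0.2264 m/s


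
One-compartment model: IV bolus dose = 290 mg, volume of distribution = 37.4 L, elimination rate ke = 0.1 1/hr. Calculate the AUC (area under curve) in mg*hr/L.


C0 = Dose/Vd = 290/37.4 = 7.75401 mg/L
AUC = C0/ke = 7.75401/0.1
AUC = 77.54 mg*hr/L


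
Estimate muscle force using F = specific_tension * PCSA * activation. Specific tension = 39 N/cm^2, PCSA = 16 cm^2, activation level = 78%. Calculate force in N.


F = sigma * PCSA * activation
F = 39 * 16 * 0.78
F = 486.7 N


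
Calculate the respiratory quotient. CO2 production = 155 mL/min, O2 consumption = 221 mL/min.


RQ = VCO2 / VO2
RQ = 155 / 221
RQ = 0.7014


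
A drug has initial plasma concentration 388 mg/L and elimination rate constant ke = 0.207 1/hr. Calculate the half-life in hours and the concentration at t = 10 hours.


t_half = ln(2) / ke = 0.693147 / 0.207 = 3.349 hr
C(t) = C0 * exp(-ke*t) = 388 * exp(-0.207*10)
C(10) = 48.96 mg/L


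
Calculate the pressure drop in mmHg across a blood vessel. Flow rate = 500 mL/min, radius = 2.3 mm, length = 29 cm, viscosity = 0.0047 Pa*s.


dP = 8*mu*L*Q / (pi*r^4)
Q = 500 mL/min = 8.33333e-06 m^3/s
dP = 1033.58 Pa = 1033.58 / 133.322 mmHg = 7.753 mmHg


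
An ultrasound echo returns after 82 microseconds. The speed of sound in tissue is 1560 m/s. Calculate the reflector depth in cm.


depth = c * t / 2
t = 82 us = 8.2000e-05 s
depth = 1560 * 8.2000e-05 / 2
depth = 0.06396 m = 6.396 cm


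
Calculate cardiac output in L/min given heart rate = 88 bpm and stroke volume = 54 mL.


CO = HR * SV
CO = 88 * 54 / 1000
CO = 4.752 L/min


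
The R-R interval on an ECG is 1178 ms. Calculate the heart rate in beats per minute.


HR = 60 / RR_interval(s)
RR = 1178 ms = 1.178 s
HR = 60 / 1.178 = 50.93 bpm


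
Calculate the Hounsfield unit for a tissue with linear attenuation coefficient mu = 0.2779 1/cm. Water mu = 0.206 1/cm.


HU = ((mu_tissue - mu_water) / mu_water) * 1000
HU = ((0.2779 - 0.206) / 0.206) * 1000
HU = 349


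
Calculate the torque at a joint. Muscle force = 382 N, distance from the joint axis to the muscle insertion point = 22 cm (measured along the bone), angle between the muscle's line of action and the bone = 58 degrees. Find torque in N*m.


Torque = F * d * sin(theta)   (moment arm = d*sin(theta))
d = 22 cm = 0.22 m
Torque = 382 * 0.22 * sin(58)
Torque = 71.27 N*m


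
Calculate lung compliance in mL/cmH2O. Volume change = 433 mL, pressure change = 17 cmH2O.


C = dV / dP
C = 433 / 17
C = 25.47 mL/cmH2O


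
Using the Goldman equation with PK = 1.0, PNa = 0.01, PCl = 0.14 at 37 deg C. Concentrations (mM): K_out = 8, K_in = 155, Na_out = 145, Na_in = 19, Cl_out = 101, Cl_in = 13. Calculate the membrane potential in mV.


Vm = (RT/F)*ln((PK*Ko + PNa*Nao + PCl*Cli)/(PK*Ki + PNa*Nai + PCl*Clo))
Numer = 11.27, Denom = 169.33
Vm = -72.42 mV


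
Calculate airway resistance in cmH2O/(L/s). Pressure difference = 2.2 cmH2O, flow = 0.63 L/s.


R = dP / flow
R = 2.2 / 0.63
R = 3.492 cmH2O/(L/s)


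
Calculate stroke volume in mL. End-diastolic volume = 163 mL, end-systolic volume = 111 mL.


SV = EDV - ESV
SV = 163 - 111
SV = 52 mL


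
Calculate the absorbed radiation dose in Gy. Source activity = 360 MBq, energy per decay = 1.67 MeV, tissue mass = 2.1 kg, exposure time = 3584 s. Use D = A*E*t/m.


A = 360 MBq = 3.6000e+08 Bq
E = 1.67 MeV = 2.67534e-13 J
D = A*E*t/m = 3.6000e+08*2.67534e-13*3584/2.1
D = 0.1644 Gy


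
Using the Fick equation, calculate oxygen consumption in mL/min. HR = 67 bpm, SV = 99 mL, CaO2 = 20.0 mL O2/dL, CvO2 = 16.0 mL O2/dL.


CO = HR*SV = 67*99/1000 = 6.633 L/min
a-v O2 diff = 20.0 - 16.0 = 4 mL/dL
VO2 = CO * (CaO2-CvO2) * 10 dL/L
VO2 = 6.633 * 4 * 10
VO2 = 265.3 mL/min


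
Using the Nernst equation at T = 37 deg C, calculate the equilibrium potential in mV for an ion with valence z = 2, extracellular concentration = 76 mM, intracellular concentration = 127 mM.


E = (RT/(zF)) * ln(C_out/C_in)
T = 37 + 273.15 = 310.15 K
E = (8.314 * 310.15 / (2 * 96485)) * ln(76/127)
E = -6.861 mV


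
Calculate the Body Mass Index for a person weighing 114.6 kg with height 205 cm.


BMI = weight / height^2
height = 205 cm = 2.05 m
BMI = 114.6 / 2.05^2
BMI = 27.27 kg/m^2


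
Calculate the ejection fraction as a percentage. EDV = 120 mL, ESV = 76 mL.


SV = EDV - ESV = 120 - 76 = 44 mL
EF = SV/EDV * 100 = 44/120 * 100
EF = 36.67%


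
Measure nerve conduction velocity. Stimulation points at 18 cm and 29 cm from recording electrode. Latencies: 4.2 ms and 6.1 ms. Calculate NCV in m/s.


Distance = (29 - 18) / 100 = 0.11 m
dt = (6.1 - 4.2) / 1000 = 0.0019 s
NCV = dist / dt = 57.89 m/s


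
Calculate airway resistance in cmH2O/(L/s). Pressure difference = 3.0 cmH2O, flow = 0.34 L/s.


R = dP / flow
R = 3.0 / 0.34
R = 8.824 cmH2O/(L/s)


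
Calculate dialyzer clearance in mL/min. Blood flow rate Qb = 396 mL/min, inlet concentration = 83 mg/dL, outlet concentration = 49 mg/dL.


K = Qb * (Cb_in - Cb_out) / Cb_in
K = 396 * (83 - 49) / 83
K = 162.2 mL/min


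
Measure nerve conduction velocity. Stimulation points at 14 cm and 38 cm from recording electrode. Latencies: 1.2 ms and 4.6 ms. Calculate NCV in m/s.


Distance = (38 - 14) / 100 = 0.24 m
dt = (4.6 - 1.2) / 1000 = 0.0034 s
NCV = dist / dt = 70.59 m/s


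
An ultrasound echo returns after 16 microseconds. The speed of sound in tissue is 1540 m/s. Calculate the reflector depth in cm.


depth = c * t / 2
t = 16 us = 1.6000e-05 s
depth = 1540 * 1.6000e-05 / 2
depth = 0.01232 m = 1.232 cm


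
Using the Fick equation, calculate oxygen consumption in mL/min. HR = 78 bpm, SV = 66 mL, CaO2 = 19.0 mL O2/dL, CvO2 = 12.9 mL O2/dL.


CO = HR*SV = 78*66/1000 = 5.148 L/min
a-v O2 diff = 19.0 - 12.9 = 6.1 mL/dL
VO2 = CO * (CaO2-CvO2) * 10 dL/L
VO2 = 5.148 * 6.1 * 10
VO2 = 314 mL/min


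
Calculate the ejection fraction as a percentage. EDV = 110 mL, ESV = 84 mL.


SV = EDV - ESV = 110 - 84 = 26 mL
EF = SV/EDV * 100 = 26/110 * 100
EF = 23.64%


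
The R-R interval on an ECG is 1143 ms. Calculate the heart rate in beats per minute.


HR = 60 / RR_interval(s)
RR = 1143 ms = 1.143 s
HR = 60 / 1.143 = 52.49 bpm


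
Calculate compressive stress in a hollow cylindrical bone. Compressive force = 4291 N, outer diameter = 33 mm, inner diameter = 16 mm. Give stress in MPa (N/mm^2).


A = pi*(r_o^2 - r_i^2)
r_o = 16.5 mm, r_i = 8 mm
A = 654.237 mm^2
sigma = F/A = 4291 / 654.237
sigma = 6.559 MPa


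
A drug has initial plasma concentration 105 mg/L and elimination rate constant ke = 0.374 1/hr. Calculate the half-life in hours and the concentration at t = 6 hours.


t_half = ln(2) / ke = 0.693147 / 0.374 = 1.853 hr
C(t) = C0 * exp(-ke*t) = 105 * exp(-0.374*6)
C(6) = 11.13 mg/L


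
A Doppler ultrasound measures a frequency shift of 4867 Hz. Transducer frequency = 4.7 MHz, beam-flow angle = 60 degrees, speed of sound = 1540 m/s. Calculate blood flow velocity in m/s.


v = fd * c / (2 * f0 * cos(theta))
v = 4867 * 1540 / (2 * 4.7000e+06 * cos(60))
v = 1.595 m/s


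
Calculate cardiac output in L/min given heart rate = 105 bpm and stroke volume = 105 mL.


CO = HR * SV
CO = 105 * 105 / 1000
CO = 11.03 L/min


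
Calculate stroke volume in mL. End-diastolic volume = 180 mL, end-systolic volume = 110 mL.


SV = EDV - ESV
SV = 180 - 110
SV = 70 mL


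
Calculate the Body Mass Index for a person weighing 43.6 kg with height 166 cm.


BMI = weight / height^2
height = 166 cm = 1.66 m
BMI = 43.6 / 1.66^2
BMI = 15.82 kg/m^2


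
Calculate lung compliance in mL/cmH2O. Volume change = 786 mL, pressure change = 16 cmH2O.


C = dV / dP
C = 786 / 16
C = 49.12 mL/cmH2O


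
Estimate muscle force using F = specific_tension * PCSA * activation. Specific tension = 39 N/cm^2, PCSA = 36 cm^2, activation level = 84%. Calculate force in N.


F = sigma * PCSA * activation
F = 39 * 36 * 0.84
F = 1179 N


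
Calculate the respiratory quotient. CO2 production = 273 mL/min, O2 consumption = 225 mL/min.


RQ = VCO2 / VO2
RQ = 273 / 225
RQ = 1.213


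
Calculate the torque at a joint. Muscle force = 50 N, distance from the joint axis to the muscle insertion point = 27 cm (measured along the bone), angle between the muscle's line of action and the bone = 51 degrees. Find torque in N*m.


Torque = F * d * sin(theta)   (moment arm = d*sin(theta))
d = 27 cm = 0.27 m
Torque = 50 * 0.27 * sin(51)
Torque = 10.49 N*m


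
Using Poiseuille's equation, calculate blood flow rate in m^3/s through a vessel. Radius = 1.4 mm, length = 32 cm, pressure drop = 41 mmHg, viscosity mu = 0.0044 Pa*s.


Q = pi*r^4*dP / (8*mu*L)
r = 0.0014 m, L = 0.32 m
dP = 41 mmHg = 5466.202 Pa
Q = 5.8567e-06 m^3/s


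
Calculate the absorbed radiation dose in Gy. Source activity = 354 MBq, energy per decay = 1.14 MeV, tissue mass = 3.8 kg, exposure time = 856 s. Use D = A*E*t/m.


A = 354 MBq = 3.5400e+08 Bq
E = 1.14 MeV = 1.82628e-13 J
D = A*E*t/m = 3.5400e+08*1.82628e-13*856/3.8
D = 0.01456 Gy


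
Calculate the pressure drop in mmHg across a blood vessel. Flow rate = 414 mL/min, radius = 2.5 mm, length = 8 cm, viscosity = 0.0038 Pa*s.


dP = 8*mu*L*Q / (pi*r^4)
Q = 414 mL/min = 6.9e-06 m^3/s
dP = 136.742 Pa = 136.742 / 133.322 mmHg = 1.026 mmHg


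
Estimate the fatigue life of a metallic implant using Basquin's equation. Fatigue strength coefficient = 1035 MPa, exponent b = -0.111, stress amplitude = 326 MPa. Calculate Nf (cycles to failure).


sigma_a = sigma_f' * (2Nf)^b
2Nf = (sigma_a/sigma_f')^(1/b)
2Nf = (326/1035)^(1/-0.111)
2Nf = 33115.001
Nf = 1.656e+04


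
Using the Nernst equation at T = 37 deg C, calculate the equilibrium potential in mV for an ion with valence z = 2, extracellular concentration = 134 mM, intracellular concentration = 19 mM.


E = (RT/(zF)) * ln(C_out/C_in)
T = 37 + 273.15 = 310.15 K
E = (8.314 * 310.15 / (2 * 96485)) * ln(134/19)
E = 26.1 mV


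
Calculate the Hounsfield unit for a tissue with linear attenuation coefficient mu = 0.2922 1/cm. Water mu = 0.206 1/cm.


HU = ((mu_tissue - mu_water) / mu_water) * 1000
HU = ((0.2922 - 0.206) / 0.206) * 1000
HU = 418.4


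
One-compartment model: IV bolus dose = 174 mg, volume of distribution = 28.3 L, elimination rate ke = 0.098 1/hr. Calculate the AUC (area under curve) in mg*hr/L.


C0 = Dose/Vd = 174/28.3 = 6.14841 mg/L
AUC = C0/ke = 6.14841/0.098
AUC = 62.74 mg*hr/L


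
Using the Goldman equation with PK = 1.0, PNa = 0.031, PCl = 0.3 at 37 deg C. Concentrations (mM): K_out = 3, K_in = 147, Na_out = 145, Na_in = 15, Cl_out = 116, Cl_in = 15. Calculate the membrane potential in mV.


Vm = (RT/F)*ln((PK*Ko + PNa*Nao + PCl*Cli)/(PK*Ki + PNa*Nai + PCl*Clo))
Numer = 11.995, Denom = 182.265
Vm = -72.72 mV


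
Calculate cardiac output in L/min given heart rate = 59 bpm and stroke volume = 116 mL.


CO = HR * SV
CO = 59 * 116 / 1000
CO = 6.844 L/min


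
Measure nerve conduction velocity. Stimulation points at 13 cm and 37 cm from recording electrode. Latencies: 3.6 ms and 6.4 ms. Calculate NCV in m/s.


Distance = (37 - 13) / 100 = 0.24 m
dt = (6.4 - 3.6) / 1000 = 0.0028 s
NCV = dist / dt = 85.71 m/s


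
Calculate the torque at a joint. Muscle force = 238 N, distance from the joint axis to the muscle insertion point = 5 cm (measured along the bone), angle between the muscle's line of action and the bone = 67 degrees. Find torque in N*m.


Torque = F * d * sin(theta)   (moment arm = d*sin(theta))
d = 5 cm = 0.05 m
Torque = 238 * 0.05 * sin(67)
Torque = 10.95 N*m


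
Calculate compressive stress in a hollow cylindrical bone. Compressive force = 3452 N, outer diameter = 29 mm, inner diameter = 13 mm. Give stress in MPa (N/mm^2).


A = pi*(r_o^2 - r_i^2)
r_o = 14.5 mm, r_i = 6.5 mm
A = 527.788 mm^2
sigma = F/A = 3452 / 527.788
sigma = 6.541 MPa


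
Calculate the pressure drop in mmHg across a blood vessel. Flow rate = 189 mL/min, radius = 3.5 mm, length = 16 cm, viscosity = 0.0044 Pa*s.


dP = 8*mu*L*Q / (pi*r^4)
Q = 189 mL/min = 3.15e-06 m^3/s
dP = 37.6315 Pa = 37.6315 / 133.322 mmHg = 0.2823 mmHg


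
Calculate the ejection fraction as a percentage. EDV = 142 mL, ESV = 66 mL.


SV = EDV - ESV = 142 - 66 = 76 mL
EF = SV/EDV * 100 = 76/142 * 100
EF = 53.52%


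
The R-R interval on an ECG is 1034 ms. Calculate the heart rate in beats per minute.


HR = 60 / RR_interval(s)
RR = 1034 ms = 1.034 s
HR = 60 / 1.034 = 58.03 bpm


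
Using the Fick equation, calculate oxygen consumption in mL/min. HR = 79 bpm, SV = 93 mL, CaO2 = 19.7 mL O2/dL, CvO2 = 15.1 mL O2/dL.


CO = HR*SV = 79*93/1000 = 7.347 L/min
a-v O2 diff = 19.7 - 15.1 = 4.6 mL/dL
VO2 = CO * (CaO2-CvO2) * 10 dL/L
VO2 = 7.347 * 4.6 * 10
VO2 = 338 mL/min


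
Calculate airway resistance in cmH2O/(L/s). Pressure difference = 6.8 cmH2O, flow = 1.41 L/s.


R = dP / flow
R = 6.8 / 1.41
R = 4.823 cmH2O/(L/s)


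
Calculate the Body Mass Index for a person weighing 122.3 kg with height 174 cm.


BMI = weight / height^2
height = 174 cm = 1.74 m
BMI = 122.3 / 1.74^2
BMI = 40.4 kg/m^2


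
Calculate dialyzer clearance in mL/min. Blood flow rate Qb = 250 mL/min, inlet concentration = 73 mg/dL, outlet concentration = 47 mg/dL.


K = Qb * (Cb_in - Cb_out) / Cb_in
K = 250 * (73 - 47) / 73
K = 89.04 mL/min


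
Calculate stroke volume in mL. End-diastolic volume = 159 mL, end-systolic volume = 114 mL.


SV = EDV - ESV
SV = 159 - 114
SV = 45 mL


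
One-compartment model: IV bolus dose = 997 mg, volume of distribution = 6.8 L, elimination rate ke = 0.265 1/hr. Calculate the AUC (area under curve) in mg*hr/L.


C0 = Dose/Vd = 997/6.8 = 146.618 mg/L
AUC = C0/ke = 146.618/0.265
AUC = 553.3 mg*hr/L


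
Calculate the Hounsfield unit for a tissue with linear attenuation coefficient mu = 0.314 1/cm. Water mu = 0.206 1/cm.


HU = ((mu_tissue - mu_water) / mu_water) * 1000
HU = ((0.314 - 0.206) / 0.206) * 1000
HU = 524.3


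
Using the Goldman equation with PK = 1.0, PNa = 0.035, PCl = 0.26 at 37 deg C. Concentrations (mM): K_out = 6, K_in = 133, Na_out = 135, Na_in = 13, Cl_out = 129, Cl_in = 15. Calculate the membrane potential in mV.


Vm = (RT/F)*ln((PK*Ko + PNa*Nao + PCl*Cli)/(PK*Ki + PNa*Nai + PCl*Clo))
Numer = 14.625, Denom = 166.995
Vm = -65.08 mV


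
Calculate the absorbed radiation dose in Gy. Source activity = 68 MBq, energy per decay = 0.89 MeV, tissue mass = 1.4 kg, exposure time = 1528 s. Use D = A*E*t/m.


A = 68 MBq = 6.8000e+07 Bq
E = 0.89 MeV = 1.42578e-13 J
D = A*E*t/m = 6.8000e+07*1.42578e-13*1528/1.4
D = 0.01058 Gy


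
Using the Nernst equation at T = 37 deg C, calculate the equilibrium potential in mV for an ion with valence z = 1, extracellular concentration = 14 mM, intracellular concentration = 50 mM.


E = (RT/(zF)) * ln(C_out/C_in)
T = 37 + 273.15 = 310.15 K
E = (8.314 * 310.15 / (1 * 96485)) * ln(14/50)
E = -34.02 mV


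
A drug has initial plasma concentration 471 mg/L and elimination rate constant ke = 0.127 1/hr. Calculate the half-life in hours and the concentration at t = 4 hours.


t_half = ln(2) / ke = 0.693147 / 0.127 = 5.458 hr
C(t) = C0 * exp(-ke*t) = 471 * exp(-0.127*4)
C(4) = 283.4 mg/L


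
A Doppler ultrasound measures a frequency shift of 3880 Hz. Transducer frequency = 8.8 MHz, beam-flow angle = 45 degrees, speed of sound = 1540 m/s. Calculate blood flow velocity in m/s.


v = fd * c / (2 * f0 * cos(theta))
v = 3880 * 1540 / (2 * 8.8000e+06 * cos(45))
v = 0.4801 m/s


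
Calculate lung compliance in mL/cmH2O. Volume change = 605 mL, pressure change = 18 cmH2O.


C = dV / dP
C = 605 / 18
C = 33.61 mL/cmH2O


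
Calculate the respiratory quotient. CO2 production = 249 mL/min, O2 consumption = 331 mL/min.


RQ = VCO2 / VO2
RQ = 249 / 331
RQ = 0.7523


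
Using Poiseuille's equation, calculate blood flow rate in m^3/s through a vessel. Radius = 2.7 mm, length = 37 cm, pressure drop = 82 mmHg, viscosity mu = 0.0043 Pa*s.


Q = pi*r^4*dP / (8*mu*L)
r = 0.0027 m, L = 0.37 m
dP = 82 mmHg = 10932.404 Pa
Q = 1.4340e-04 m^3/s


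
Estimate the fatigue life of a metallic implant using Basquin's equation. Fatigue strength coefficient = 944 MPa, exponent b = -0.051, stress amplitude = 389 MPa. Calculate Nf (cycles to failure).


sigma_a = sigma_f' * (2Nf)^b
2Nf = (sigma_a/sigma_f')^(1/b)
2Nf = (389/944)^(1/-0.051)
2Nf = 35437142
Nf = 1.7719e+07


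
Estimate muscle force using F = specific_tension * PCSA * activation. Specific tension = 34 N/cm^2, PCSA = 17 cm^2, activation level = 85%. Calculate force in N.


F = sigma * PCSA * activation
F = 34 * 17 * 0.85
F = 491.3 N


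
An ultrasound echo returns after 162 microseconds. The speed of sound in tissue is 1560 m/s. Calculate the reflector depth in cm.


depth = c * t / 2
t = 162 us = 1.6200e-04 s
depth = 1560 * 1.6200e-04 / 2
depth = 0.12636 m = 12.636 cm


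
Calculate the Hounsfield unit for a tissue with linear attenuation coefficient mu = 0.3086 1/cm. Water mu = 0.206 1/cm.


HU = ((mu_tissue - mu_water) / mu_water) * 1000
HU = ((0.3086 - 0.206) / 0.206) * 1000
HU = 498.1


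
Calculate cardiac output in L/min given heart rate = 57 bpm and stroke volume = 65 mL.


CO = HR * SV
CO = 57 * 65 / 1000
CO = 3.705 L/min


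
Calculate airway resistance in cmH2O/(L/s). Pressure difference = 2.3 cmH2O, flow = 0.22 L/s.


R = dP / flow
R = 2.3 / 0.22
R = 10.45 cmH2O/(L/s)


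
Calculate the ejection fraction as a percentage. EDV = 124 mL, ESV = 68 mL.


SV = EDV - ESV = 124 - 68 = 56 mL
EF = SV/EDV * 100 = 56/124 * 100
EF = 45.16%


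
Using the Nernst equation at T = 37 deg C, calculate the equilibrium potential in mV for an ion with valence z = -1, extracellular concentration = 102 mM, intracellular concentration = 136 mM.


E = (RT/(zF)) * ln(C_out/C_in)
T = 37 + 273.15 = 310.15 K
E = (8.314 * 310.15 / (-1 * 96485)) * ln(102/136)
E = 7.688 mV


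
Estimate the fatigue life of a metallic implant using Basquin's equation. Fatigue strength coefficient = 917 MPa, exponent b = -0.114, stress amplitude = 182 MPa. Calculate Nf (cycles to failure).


sigma_a = sigma_f' * (2Nf)^b
2Nf = (sigma_a/sigma_f')^(1/b)
2Nf = (182/917)^(1/-0.114)
2Nf = 1447132.6
Nf = 7.236e+05


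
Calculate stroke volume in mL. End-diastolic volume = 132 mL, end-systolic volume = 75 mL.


SV = EDV - ESV
SV = 132 - 75
SV = 57 mL


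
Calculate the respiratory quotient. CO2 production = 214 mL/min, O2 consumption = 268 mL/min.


RQ = VCO2 / VO2
RQ = 214 / 268
RQ = 0.7985


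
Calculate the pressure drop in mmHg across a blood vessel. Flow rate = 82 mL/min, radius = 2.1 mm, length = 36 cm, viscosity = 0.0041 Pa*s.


dP = 8*mu*L*Q / (pi*r^4)
Q = 82 mL/min = 1.36667e-06 m^3/s
dP = 264.127 Pa = 264.127 / 133.322 mmHg = 1.981 mmHg


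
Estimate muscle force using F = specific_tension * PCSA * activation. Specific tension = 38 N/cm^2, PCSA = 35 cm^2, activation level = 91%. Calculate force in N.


F = sigma * PCSA * activation
F = 38 * 35 * 0.91
F = 1210 N


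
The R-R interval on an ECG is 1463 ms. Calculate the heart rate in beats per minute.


HR = 60 / RR_interval(s)
RR = 1463 ms = 1.463 s
HR = 60 / 1.463 = 41.01 bpm


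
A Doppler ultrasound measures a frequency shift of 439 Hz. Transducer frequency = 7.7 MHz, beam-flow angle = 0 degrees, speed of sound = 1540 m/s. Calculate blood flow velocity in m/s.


v = fd * c / (2 * f0 * cos(theta))
v = 439 * 1540 / (2 * 7.7000e+06 * cos(0))
v = 0.0439 m/s


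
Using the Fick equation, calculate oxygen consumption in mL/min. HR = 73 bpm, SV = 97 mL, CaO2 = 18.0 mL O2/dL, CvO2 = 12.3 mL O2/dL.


CO = HR*SV = 73*97/1000 = 7.081 L/min
a-v O2 diff = 18.0 - 12.3 = 5.7 mL/dL
VO2 = CO * (CaO2-CvO2) * 10 dL/L
VO2 = 7.081 * 5.7 * 10
VO2 = 403.6 mL/min


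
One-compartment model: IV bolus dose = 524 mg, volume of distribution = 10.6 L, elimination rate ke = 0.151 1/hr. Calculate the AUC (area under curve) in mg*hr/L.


C0 = Dose/Vd = 524/10.6 = 49.434 mg/L
AUC = C0/ke = 49.434/0.151
AUC = 327.4 mg*hr/L
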